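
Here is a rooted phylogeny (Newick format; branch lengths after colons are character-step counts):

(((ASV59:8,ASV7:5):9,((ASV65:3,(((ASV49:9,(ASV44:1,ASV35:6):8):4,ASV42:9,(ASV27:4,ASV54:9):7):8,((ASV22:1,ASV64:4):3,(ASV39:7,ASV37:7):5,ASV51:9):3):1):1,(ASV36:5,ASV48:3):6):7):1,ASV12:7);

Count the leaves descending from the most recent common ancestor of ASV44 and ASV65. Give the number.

The MRCA of ASV44 and ASV65 is the node subtending (ASV65,(((ASV49,(ASV44,ASV35)),ASV42,(ASV27,ASV54)),((ASV22,ASV64),(ASV39,ASV37),ASV51))).
That clade contains 12 terminal taxa: ASV22, ASV27, ASV35, ASV37, ASV39, ASV42, ASV44, ASV49, ASV51, ASV54, ASV64, ASV65.

12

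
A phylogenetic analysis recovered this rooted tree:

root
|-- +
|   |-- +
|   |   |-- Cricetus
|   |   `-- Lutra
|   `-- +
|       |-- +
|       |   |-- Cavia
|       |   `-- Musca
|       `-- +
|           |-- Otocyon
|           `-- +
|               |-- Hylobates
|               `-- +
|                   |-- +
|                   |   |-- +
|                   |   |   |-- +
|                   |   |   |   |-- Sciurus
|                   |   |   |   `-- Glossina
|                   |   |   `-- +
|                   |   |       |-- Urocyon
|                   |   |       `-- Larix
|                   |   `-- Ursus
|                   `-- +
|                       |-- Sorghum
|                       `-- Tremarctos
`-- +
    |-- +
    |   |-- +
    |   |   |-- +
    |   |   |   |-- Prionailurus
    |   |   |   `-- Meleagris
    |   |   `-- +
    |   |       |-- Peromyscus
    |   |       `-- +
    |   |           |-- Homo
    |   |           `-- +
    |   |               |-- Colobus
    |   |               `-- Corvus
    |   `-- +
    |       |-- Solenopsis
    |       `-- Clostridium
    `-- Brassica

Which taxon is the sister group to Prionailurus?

Meleagris

Prionailurus attaches to the tree at the node subtending (Prionailurus,Meleagris).
The other lineage descending from that same node — the sister group — is the single tip Meleagris.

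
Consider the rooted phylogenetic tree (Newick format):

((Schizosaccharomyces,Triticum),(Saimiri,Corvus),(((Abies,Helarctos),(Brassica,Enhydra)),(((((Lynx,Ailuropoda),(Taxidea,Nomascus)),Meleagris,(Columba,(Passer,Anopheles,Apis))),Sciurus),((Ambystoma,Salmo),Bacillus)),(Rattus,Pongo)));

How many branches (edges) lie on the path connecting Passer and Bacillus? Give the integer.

7

The MRCA of Passer and Bacillus is the node subtending (((((Lynx,Ailuropoda),(Taxidea,Nomascus)),Meleagris,(Columba,(Passer,Anopheles,Apis))),Sciurus),((Ambystoma,Salmo),Bacillus)).
From Passer up to that node: 5 branches. From Bacillus up to the same node: 2 branches. Total: 5 + 2 = 7.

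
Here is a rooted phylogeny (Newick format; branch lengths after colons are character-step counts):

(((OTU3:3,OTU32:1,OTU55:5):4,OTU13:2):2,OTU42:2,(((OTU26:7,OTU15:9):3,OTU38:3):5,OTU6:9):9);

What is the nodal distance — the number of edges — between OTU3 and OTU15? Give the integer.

7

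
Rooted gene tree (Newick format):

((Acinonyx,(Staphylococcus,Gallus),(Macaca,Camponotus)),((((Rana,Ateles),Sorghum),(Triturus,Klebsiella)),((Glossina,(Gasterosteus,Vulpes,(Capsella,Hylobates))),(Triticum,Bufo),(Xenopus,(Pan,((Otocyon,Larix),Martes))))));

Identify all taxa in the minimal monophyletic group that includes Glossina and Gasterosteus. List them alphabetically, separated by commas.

Capsella, Gasterosteus, Glossina, Hylobates, Vulpes

Tracing Glossina: it sits inside (Glossina,(Gasterosteus,Vulpes,(Capsella,Hylobates))).
Tracing Gasterosteus: it sits inside (Gasterosteus,Vulpes,(Capsella,Hylobates)).
The smallest clade enclosing both is (Glossina,(Gasterosteus,Vulpes,(Capsella,Hylobates))); the answer is its 5 terminal taxa in alphabetical order.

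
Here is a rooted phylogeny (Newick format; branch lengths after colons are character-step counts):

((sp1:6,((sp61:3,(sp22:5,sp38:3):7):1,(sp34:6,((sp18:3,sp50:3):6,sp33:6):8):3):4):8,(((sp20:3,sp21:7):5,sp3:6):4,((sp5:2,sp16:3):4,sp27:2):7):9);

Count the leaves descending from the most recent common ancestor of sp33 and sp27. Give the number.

14

The MRCA of sp33 and sp27 is the root, so the clade is the entire tree.
That clade contains 14 terminal taxa: sp1, sp16, sp18, sp20, sp21, sp22, sp27, sp3, sp33, sp34, sp38, sp5, sp50, sp61.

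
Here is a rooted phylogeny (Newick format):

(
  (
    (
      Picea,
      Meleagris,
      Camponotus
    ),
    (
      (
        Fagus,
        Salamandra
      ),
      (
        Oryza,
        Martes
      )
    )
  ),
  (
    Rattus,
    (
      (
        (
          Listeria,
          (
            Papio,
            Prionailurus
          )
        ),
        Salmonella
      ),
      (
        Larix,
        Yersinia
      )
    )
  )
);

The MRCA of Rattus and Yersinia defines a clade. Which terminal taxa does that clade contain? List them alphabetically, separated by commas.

Larix, Listeria, Papio, Prionailurus, Rattus, Salmonella, Yersinia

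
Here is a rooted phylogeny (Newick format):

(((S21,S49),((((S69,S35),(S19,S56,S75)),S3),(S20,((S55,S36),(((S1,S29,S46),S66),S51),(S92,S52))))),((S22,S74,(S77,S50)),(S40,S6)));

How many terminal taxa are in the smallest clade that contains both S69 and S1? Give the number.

16

The MRCA of S69 and S1 is the node subtending ((((S69,S35),(S19,S56,S75)),S3),(S20,((S55,S36),(((S1,S29,S46),S66),S51),(S92,S52)))).
That clade contains 16 terminal taxa: S1, S19, S20, S29, S3, S35, S36, S46, S51, S52, S55, S56, S66, S69, S75, S92.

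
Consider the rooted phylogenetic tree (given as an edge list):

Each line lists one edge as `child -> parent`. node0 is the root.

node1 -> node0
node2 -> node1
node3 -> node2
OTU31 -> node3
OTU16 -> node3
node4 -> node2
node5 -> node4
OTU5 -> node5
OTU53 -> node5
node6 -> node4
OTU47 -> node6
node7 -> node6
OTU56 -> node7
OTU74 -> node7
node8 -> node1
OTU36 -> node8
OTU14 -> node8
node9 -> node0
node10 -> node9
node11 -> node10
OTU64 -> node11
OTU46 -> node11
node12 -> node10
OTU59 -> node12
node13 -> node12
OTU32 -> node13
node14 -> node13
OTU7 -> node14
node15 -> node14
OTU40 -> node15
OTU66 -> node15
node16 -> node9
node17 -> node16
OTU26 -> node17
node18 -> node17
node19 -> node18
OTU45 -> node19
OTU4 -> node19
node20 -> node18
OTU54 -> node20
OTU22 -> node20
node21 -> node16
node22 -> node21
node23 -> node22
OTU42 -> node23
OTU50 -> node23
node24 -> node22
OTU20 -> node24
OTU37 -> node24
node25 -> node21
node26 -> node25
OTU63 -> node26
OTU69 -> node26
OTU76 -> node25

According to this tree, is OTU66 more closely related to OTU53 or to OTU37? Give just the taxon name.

The MRCA of OTU66 and OTU37 subtends (((OTU64,OTU46),(OTU59,(OTU32,(OTU7,(OTU40,OTU66))))),((OTU26,((OTU45,OTU4),(OTU54,OTU22))),(((OTU42,OTU50),(OTU20,OTU37)),((OTU63,OTU69),OTU76)))) (19 taxa).
The MRCA of OTU66 and OTU53 is the root, subtending the entire tree (28 taxa).
The first is nested inside the second, so OTU66 shares a more recent common ancestor with OTU37.

OTU37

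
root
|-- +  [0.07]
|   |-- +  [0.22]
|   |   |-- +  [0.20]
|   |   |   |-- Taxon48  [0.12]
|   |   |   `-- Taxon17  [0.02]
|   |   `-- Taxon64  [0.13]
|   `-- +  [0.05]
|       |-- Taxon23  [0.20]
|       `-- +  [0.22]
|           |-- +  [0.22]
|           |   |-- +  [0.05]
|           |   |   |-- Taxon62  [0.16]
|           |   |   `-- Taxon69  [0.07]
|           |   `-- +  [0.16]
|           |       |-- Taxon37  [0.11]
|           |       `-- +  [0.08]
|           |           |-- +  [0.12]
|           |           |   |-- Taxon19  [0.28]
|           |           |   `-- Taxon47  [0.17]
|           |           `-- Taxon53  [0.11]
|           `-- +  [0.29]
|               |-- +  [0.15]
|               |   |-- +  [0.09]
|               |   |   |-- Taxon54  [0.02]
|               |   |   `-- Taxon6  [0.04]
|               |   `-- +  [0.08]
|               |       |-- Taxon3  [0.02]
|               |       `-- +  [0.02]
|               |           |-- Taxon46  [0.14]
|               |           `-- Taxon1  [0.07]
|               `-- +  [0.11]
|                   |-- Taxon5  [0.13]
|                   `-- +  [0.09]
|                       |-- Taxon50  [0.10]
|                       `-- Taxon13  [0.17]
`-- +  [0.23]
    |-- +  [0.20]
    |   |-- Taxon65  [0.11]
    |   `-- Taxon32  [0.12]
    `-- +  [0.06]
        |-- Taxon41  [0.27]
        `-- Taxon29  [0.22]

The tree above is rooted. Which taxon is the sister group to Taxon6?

Taxon54

Taxon6 attaches to the tree at the node subtending (Taxon54,Taxon6).
The other lineage descending from that same node — the sister group — is the single tip Taxon54.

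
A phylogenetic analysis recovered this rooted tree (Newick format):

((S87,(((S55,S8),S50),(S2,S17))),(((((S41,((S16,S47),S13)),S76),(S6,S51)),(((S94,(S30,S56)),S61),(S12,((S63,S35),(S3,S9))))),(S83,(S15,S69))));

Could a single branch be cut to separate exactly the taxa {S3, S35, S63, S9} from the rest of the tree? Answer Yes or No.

Yes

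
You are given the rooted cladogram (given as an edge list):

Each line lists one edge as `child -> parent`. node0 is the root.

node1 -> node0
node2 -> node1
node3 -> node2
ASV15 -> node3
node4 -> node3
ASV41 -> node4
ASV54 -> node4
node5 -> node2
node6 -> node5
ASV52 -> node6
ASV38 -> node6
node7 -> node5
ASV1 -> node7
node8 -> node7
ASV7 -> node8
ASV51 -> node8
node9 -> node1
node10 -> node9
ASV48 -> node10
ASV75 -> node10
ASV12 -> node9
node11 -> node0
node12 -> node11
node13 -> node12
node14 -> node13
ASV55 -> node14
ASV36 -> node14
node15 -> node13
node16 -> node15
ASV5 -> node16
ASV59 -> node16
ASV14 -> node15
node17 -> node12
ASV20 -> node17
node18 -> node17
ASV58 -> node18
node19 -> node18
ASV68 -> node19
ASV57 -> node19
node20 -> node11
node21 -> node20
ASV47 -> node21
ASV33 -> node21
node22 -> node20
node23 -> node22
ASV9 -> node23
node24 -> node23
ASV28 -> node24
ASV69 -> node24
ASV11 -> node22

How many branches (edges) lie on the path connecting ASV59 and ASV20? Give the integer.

The MRCA of ASV59 and ASV20 is the node subtending (((ASV55,ASV36),((ASV5,ASV59),ASV14)),(ASV20,(ASV58,(ASV68,ASV57)))).
From ASV59 up to that node: 4 branches. From ASV20 up to the same node: 2 branches. Total: 4 + 2 = 6.

6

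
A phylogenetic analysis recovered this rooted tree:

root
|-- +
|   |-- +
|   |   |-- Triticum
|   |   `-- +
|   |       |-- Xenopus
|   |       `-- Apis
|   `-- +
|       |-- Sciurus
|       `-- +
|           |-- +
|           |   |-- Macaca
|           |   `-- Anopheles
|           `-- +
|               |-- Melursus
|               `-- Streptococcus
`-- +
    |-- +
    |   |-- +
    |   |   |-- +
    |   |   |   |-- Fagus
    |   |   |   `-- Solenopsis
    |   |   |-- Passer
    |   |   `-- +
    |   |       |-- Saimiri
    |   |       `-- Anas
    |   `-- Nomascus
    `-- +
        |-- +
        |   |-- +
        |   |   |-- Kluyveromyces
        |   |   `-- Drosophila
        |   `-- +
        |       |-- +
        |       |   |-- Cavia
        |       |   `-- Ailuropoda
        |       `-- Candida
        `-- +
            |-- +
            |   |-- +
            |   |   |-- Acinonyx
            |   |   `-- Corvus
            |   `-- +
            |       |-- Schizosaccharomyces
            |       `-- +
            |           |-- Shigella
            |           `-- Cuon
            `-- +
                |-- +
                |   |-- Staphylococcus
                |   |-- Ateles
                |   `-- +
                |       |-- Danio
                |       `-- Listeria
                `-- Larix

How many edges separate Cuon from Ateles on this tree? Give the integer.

7

The MRCA of Cuon and Ateles is the node subtending (((Acinonyx,Corvus),(Schizosaccharomyces,(Shigella,Cuon))),((Staphylococcus,Ateles,(Danio,Listeria)),Larix)).
From Cuon up to that node: 4 branches. From Ateles up to the same node: 3 branches. Total: 4 + 3 = 7.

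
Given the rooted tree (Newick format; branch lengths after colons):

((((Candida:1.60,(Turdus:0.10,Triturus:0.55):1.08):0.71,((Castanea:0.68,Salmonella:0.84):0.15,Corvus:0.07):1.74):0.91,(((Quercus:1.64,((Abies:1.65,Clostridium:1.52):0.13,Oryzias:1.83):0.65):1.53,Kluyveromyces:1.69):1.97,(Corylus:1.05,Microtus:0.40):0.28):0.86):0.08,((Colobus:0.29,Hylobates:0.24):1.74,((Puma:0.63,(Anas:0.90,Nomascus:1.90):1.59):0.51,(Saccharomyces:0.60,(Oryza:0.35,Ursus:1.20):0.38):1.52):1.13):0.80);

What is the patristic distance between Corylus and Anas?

The path runs Corylus → … → MRCA → … → Anas; the MRCA is the root of the tree.
Branch lengths along that path: 1.05 + 0.28 + 0.86 + 0.08 + 0.80 + 1.13 + 0.51 + 1.59 + 0.90 = 7.20.

7.20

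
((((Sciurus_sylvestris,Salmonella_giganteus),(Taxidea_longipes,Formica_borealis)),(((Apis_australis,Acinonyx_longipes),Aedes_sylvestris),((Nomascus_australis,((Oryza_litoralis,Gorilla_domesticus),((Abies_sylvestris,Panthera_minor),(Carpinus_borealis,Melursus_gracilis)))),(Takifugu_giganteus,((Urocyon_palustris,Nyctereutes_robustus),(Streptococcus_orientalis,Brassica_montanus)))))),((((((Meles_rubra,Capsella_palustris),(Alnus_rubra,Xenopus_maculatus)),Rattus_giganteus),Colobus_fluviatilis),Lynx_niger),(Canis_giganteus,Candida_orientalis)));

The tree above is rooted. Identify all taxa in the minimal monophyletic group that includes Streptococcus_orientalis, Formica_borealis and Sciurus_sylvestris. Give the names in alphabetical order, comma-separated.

Abies_sylvestris, Acinonyx_longipes, Aedes_sylvestris, Apis_australis, Brassica_montanus, Carpinus_borealis, Formica_borealis, Gorilla_domesticus, Melursus_gracilis, Nomascus_australis, Nyctereutes_robustus, Oryza_litoralis, Panthera_minor, Salmonella_giganteus, Sciurus_sylvestris, Streptococcus_orientalis, Takifugu_giganteus, Taxidea_longipes, Urocyon_palustris

Tracing Streptococcus_orientalis: it sits inside (Streptococcus_orientalis,Brassica_montanus).
Tracing Formica_borealis: it sits inside (Taxidea_longipes,Formica_borealis).
Tracing Sciurus_sylvestris: it sits inside (Sciurus_sylvestris,Salmonella_giganteus).
The smallest clade enclosing all 3 is (((Sciurus_sylvestris,Salmonella_giganteus),(Taxidea_longipes,Formica_borealis)),(((Apis_australis,Acinonyx_longipes),Aedes_sylvestris),((Nomascus_australis,((Oryza_litoralis,Gorilla_domesticus),((Abies_sylvestris,Panthera_minor),(Carpinus_borealis,Melursus_gracilis)))),(Takifugu_giganteus,((Urocyon_palustris,Nyctereutes_robustus),(Streptococcus_orientalis,Brassica_montanus)))))); the answer is its 19 terminal taxa in alphabetical order.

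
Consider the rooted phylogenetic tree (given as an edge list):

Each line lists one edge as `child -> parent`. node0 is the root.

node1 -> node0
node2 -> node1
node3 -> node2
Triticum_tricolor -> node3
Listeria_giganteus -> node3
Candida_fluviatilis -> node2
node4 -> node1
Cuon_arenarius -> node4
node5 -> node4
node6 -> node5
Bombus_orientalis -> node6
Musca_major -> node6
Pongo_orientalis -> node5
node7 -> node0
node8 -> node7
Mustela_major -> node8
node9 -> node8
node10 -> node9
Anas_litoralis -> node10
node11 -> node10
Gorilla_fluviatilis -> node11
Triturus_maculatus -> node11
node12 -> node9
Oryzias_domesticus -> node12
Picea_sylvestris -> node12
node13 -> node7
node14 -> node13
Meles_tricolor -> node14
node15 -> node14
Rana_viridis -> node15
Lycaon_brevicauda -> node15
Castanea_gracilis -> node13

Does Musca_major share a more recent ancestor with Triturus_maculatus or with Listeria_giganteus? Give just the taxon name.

The MRCA of Musca_major and Listeria_giganteus subtends (((Triticum_tricolor,Listeria_giganteus),Candida_fluviatilis),(Cuon_arenarius,((Bombus_orientalis,Musca_major),Pongo_orientalis))) (7 taxa).
The MRCA of Musca_major and Triturus_maculatus is the root, subtending the entire tree (17 taxa).
The first is nested inside the second, so Musca_major shares a more recent common ancestor with Listeria_giganteus.

Listeria_giganteus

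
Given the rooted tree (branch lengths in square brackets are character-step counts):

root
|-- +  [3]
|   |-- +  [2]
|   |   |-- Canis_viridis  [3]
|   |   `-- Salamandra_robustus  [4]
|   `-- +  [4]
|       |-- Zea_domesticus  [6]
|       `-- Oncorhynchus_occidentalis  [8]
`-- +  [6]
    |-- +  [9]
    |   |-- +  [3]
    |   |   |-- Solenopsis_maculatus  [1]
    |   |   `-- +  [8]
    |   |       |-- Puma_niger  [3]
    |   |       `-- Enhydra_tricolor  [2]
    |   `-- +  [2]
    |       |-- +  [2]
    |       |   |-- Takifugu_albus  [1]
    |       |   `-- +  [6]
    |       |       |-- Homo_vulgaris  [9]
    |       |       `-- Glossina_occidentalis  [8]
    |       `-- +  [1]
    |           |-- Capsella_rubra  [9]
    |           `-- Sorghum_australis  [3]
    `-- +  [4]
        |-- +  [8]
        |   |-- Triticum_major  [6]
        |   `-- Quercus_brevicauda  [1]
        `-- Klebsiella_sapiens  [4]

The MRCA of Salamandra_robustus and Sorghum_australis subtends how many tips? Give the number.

The MRCA of Salamandra_robustus and Sorghum_australis is the root, so the clade is the entire tree.
That clade contains 15 terminal taxa: Canis_viridis, Capsella_rubra, Enhydra_tricolor, Glossina_occidentalis, Homo_vulgaris, Klebsiella_sapiens, Oncorhynchus_occidentalis, Puma_niger, Quercus_brevicauda, Salamandra_robustus, Solenopsis_maculatus, Sorghum_australis, Takifugu_albus, Triticum_major, Zea_domesticus.

15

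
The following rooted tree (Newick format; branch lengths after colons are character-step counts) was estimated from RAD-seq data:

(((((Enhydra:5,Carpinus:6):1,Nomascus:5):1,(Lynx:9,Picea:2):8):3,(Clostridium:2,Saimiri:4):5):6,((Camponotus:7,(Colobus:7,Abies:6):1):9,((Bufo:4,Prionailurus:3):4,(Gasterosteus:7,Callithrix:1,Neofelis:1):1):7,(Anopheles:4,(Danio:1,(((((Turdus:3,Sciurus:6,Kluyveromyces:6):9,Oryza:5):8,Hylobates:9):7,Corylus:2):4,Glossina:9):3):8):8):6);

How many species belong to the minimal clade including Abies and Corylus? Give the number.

17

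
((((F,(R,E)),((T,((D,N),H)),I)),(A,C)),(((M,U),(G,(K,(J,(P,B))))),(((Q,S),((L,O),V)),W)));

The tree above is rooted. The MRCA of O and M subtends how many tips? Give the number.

13

The MRCA of O and M is the node subtending (((M,U),(G,(K,(J,(P,B))))),(((Q,S),((L,O),V)),W)).
That clade contains 13 terminal taxa: B, G, J, K, L, M, O, P, Q, S, U, V, W.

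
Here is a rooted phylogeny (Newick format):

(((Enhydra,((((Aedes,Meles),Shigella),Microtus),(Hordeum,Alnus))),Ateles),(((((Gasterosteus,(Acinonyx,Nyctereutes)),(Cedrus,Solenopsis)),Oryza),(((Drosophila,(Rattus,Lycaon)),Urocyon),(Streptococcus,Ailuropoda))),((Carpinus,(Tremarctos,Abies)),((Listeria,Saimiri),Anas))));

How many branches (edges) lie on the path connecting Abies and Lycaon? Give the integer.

10

The MRCA of Abies and Lycaon is the node subtending (((((Gasterosteus,(Acinonyx,Nyctereutes)),(Cedrus,Solenopsis)),Oryza),(((Drosophila,(Rattus,Lycaon)),Urocyon),(Streptococcus,Ailuropoda))),((Carpinus,(Tremarctos,Abies)),((Listeria,Saimiri),Anas))).
From Abies up to that node: 4 branches. From Lycaon up to the same node: 6 branches. Total: 4 + 6 = 10.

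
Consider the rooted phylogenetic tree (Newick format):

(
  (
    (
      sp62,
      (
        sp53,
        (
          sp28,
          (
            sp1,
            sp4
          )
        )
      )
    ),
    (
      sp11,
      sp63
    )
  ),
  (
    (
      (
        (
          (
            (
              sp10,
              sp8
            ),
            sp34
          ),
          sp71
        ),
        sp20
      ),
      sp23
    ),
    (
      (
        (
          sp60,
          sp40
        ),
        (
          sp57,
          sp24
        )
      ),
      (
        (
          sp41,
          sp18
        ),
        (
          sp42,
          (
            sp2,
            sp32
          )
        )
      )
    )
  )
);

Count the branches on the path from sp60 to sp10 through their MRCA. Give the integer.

The MRCA of sp60 and sp10 is the node subtending ((((((sp10,sp8),sp34),sp71),sp20),sp23),(((sp60,sp40),(sp57,sp24)),((sp41,sp18),(sp42,(sp2,sp32))))).
From sp60 up to that node: 4 branches. From sp10 up to the same node: 6 branches. Total: 4 + 6 = 10.

10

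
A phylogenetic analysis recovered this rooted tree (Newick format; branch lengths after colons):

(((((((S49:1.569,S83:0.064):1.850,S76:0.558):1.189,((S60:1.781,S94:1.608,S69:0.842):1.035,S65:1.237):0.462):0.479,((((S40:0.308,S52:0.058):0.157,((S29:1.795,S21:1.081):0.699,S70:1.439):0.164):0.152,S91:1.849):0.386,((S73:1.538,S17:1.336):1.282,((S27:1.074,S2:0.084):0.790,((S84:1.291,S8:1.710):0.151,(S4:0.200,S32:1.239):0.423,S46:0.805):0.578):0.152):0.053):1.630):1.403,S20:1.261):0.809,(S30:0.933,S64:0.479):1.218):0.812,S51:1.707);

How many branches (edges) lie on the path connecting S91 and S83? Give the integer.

The MRCA of S91 and S83 is the node subtending ((((S49,S83),S76),((S60,S94,S69),S65)),((((S40,S52),((S29,S21),S70)),S91),((S73,S17),((S27,S2),((S84,S8),(S4,S32),S46))))).
From S91 up to that node: 3 branches. From S83 up to the same node: 4 branches. Total: 3 + 4 = 7.

7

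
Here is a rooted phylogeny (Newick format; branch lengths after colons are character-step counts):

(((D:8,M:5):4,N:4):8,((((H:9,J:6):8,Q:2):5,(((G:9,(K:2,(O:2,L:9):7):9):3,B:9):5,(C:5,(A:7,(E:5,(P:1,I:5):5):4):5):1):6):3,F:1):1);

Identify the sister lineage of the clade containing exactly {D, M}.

N

The clade containing exactly {D, M} attaches to the tree at the node subtending ((D,M),N).
The other lineage descending from that same node — the sister group — is the single tip N.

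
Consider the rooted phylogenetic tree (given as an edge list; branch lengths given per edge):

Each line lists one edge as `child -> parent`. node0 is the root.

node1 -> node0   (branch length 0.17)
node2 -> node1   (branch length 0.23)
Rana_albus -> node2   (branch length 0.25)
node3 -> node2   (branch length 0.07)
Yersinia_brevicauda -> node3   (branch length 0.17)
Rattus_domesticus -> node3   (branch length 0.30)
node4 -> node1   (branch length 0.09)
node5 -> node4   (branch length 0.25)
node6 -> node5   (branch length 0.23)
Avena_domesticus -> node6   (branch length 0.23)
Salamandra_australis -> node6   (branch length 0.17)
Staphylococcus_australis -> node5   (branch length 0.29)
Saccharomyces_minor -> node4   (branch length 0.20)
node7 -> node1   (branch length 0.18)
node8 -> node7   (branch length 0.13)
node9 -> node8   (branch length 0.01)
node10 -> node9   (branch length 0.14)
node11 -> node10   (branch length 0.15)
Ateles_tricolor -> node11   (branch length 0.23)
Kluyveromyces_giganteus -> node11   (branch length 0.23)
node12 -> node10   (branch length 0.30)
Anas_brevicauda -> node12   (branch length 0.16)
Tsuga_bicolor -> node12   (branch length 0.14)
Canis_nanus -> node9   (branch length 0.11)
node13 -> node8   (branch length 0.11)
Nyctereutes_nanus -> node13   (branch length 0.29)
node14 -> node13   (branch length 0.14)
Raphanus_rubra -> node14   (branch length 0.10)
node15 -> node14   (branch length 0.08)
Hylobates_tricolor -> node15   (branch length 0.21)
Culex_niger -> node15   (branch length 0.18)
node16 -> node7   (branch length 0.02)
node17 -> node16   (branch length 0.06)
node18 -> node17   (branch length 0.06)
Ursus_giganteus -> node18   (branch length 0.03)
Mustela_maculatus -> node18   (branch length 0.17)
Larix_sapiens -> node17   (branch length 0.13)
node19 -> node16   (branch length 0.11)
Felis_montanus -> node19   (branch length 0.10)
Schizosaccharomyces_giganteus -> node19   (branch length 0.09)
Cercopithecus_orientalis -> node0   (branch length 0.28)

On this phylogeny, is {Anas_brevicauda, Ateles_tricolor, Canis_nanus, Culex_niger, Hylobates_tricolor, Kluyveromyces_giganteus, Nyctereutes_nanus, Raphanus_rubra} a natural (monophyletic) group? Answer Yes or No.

The MRCA of the listed taxa subtends ((((Ateles_tricolor,Kluyveromyces_giganteus),(Anas_brevicauda,Tsuga_bicolor)),Canis_nanus),(Nyctereutes_nanus,(Raphanus_rubra,(Hylobates_tricolor,Culex_niger)))).
That clade also contains Tsuga_bicolor, which is not in the proposed group, so the group is not monophyletic.

No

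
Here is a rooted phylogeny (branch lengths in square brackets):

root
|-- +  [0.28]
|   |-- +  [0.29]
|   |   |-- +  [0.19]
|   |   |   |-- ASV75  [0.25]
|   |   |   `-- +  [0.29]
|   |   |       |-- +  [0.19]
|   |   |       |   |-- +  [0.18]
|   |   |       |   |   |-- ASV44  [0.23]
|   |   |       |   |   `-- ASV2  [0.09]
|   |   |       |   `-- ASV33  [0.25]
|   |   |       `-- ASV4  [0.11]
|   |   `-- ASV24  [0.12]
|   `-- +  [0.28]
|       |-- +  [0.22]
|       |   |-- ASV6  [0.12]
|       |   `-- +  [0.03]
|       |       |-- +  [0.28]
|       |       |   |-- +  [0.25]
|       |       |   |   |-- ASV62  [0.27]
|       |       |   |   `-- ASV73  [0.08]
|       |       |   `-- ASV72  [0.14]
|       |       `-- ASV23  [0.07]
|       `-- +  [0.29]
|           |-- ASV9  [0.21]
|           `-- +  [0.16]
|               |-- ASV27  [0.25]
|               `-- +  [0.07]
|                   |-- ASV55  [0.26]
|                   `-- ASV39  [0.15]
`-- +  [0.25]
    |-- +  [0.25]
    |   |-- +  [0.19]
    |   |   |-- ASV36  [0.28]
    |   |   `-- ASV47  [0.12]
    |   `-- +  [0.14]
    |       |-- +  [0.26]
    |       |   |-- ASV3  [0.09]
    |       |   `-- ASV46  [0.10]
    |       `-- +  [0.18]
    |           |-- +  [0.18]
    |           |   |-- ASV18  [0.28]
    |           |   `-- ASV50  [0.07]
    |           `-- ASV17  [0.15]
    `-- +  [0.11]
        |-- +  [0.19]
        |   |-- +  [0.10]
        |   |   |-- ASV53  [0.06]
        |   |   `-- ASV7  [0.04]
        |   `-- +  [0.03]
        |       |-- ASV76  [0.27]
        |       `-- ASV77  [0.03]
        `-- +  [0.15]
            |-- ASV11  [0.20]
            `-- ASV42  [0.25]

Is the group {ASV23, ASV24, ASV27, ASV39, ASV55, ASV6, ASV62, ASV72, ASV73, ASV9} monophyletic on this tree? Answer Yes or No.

No

The MRCA of the listed taxa subtends (((ASV75,(((ASV44,ASV2),ASV33),ASV4)),ASV24),((ASV6,(((ASV62,ASV73),ASV72),ASV23)),(ASV9,(ASV27,(ASV55,ASV39))))).
That clade also contains ASV2, ASV33, ASV4, ASV44, ASV75, which are not in the proposed group, so the group is not monophyletic.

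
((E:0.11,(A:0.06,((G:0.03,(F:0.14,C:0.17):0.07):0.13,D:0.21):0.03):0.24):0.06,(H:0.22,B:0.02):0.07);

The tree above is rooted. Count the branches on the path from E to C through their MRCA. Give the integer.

The MRCA of E and C is the node subtending (E,(A,((G,(F,C)),D))).
From E up to that node: 1 branch. From C up to the same node: 5 branches. Total: 1 + 5 = 6.

6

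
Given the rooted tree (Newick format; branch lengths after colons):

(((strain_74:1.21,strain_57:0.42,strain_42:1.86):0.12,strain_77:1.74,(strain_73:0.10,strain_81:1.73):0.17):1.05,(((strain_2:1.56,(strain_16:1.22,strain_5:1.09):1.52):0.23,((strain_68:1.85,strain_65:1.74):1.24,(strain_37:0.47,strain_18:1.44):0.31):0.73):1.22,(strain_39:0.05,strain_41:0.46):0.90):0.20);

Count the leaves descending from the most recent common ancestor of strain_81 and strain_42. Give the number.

The MRCA of strain_81 and strain_42 is the node subtending ((strain_74,strain_57,strain_42),strain_77,(strain_73,strain_81)).
That clade contains 6 terminal taxa: strain_42, strain_57, strain_73, strain_74, strain_77, strain_81.

6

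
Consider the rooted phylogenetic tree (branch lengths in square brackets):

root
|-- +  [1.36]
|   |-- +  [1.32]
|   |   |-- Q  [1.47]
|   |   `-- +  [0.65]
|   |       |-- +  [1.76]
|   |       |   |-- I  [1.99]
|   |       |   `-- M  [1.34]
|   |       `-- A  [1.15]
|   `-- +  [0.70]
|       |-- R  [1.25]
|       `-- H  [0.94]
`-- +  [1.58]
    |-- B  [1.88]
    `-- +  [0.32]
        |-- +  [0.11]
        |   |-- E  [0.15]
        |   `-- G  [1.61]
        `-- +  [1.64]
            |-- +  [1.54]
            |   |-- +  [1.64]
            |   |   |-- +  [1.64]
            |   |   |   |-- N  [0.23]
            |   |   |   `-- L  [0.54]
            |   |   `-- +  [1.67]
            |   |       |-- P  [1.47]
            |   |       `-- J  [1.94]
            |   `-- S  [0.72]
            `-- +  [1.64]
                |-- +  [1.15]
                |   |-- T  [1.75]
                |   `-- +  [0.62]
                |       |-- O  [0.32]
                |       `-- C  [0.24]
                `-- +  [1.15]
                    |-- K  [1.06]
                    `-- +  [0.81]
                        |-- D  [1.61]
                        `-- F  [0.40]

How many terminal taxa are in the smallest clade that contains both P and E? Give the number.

13

The MRCA of P and E is the node subtending ((E,G),((((N,L),(P,J)),S),((T,(O,C)),(K,(D,F))))).
That clade contains 13 terminal taxa: C, D, E, F, G, J, K, L, N, O, P, S, T.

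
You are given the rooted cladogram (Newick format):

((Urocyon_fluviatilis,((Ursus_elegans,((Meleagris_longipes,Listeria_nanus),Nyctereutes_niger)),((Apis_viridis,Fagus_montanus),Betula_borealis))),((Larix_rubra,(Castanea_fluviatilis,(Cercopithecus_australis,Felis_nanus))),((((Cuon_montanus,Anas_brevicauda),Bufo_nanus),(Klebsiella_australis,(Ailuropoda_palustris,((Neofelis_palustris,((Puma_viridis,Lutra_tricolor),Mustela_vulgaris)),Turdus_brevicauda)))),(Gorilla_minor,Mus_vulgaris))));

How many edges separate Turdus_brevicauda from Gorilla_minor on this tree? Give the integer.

7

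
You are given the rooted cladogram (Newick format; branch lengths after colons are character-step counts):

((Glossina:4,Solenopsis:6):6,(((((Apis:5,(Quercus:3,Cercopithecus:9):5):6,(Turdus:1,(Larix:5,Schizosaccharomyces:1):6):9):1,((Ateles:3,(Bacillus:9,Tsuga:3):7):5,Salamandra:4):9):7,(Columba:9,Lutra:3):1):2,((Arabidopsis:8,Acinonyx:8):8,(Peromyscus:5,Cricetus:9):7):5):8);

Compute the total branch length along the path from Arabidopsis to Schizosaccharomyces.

The path runs Arabidopsis → … → MRCA → … → Schizosaccharomyces; the MRCA is the node subtending (((((Apis,(Quercus,Cercopithecus)),(Turdus,(Larix,Schizosaccharomyces))),((Ateles,(Bacillus,Tsuga)),Salamandra)),(Columba,Lutra)),((Arabidopsis,Acinonyx),(Peromyscus,Cricetus))).
Branch lengths along that path: 8 + 8 + 5 + 2 + 7 + 1 + 9 + 6 + 1 = 47.

47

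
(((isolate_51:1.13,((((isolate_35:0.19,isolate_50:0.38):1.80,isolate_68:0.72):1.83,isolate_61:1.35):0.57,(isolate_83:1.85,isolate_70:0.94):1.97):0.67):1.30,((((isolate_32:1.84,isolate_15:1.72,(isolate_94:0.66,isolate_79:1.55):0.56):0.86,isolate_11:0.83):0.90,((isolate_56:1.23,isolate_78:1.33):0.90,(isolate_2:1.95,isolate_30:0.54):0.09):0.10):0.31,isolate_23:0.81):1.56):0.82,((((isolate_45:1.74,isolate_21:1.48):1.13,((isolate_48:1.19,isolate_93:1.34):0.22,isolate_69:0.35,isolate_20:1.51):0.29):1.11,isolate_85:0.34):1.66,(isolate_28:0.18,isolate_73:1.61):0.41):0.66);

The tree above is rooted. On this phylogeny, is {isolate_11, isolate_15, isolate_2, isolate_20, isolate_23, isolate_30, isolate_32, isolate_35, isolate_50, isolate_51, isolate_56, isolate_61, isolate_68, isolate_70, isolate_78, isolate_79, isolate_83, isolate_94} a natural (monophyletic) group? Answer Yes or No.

The MRCA of the listed taxa is the root, so the smallest clade containing them is the whole tree.
That clade also contains isolate_21, isolate_28, isolate_45, isolate_48, isolate_69, isolate_73, isolate_85, isolate_93, which are not in the proposed group, so the group is not monophyletic.

No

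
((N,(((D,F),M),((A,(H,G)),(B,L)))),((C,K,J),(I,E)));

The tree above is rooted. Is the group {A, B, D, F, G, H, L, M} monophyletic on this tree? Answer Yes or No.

Yes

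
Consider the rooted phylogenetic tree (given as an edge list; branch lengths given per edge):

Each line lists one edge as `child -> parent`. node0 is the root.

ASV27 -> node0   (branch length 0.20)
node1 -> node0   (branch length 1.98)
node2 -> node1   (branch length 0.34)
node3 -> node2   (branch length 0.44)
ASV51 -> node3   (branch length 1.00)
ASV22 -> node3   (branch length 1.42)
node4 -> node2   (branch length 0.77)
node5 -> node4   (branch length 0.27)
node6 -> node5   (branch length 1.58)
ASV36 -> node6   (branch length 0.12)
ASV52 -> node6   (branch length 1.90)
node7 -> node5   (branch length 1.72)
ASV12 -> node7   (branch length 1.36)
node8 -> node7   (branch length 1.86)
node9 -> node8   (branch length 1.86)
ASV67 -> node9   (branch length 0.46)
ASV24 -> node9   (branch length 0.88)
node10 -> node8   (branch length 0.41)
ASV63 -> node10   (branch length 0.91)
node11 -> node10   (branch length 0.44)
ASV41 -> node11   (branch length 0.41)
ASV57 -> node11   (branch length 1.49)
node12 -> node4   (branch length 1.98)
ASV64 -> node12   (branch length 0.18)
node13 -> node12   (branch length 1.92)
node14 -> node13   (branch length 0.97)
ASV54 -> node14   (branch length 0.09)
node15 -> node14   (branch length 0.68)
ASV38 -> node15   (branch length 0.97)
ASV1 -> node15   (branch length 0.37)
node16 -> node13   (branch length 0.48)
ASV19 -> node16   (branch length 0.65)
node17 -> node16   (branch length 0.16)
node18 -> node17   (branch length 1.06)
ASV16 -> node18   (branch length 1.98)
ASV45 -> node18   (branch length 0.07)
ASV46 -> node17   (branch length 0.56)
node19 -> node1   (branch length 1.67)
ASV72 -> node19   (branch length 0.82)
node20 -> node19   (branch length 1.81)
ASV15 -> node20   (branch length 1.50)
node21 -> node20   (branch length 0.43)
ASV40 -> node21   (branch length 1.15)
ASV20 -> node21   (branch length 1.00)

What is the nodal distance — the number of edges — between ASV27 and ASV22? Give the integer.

The MRCA of ASV27 and ASV22 is the root of the tree.
From ASV27 up to that node: 1 branch. From ASV22 up to the same node: 4 branches. Total: 1 + 4 = 5.

5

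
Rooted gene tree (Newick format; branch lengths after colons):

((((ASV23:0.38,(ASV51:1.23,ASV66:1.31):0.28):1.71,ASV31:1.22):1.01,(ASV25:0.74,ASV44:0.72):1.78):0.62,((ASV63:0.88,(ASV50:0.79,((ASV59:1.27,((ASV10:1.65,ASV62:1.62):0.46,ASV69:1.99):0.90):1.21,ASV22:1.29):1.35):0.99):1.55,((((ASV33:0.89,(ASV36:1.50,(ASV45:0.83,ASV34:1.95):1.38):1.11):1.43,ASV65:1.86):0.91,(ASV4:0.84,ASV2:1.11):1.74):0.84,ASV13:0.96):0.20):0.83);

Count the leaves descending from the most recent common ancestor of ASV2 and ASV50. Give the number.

15

The MRCA of ASV2 and ASV50 is the node subtending ((ASV63,(ASV50,((ASV59,((ASV10,ASV62),ASV69)),ASV22))),((((ASV33,(ASV36,(ASV45,ASV34))),ASV65),(ASV4,ASV2)),ASV13)).
That clade contains 15 terminal taxa: ASV10, ASV13, ASV2, ASV22, ASV33, ASV34, ASV36, ASV4, ASV45, ASV50, ASV59, ASV62, ASV63, ASV65, ASV69.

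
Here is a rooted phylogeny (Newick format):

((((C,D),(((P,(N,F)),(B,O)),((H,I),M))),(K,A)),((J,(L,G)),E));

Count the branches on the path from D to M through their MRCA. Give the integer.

The MRCA of D and M is the node subtending ((C,D),(((P,(N,F)),(B,O)),((H,I),M))).
From D up to that node: 2 branches. From M up to the same node: 3 branches. Total: 2 + 3 = 5.

5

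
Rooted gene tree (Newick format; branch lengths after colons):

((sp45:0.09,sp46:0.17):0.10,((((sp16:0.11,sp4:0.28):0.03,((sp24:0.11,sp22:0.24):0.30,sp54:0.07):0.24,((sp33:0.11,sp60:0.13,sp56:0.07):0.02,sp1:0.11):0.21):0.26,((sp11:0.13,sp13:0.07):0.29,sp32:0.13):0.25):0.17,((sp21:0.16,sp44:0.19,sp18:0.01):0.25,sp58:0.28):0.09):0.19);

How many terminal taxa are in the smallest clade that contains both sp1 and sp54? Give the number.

The MRCA of sp1 and sp54 is the node subtending ((sp16,sp4),((sp24,sp22),sp54),((sp33,sp60,sp56),sp1)).
That clade contains 9 terminal taxa: sp1, sp16, sp22, sp24, sp33, sp4, sp54, sp56, sp60.

9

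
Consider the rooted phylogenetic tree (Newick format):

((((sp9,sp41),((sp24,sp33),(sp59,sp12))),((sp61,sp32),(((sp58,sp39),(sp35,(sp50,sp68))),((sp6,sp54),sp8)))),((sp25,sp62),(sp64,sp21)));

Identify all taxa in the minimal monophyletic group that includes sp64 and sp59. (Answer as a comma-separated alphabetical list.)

Tracing sp64: it sits inside (sp64,sp21).
Tracing sp59: it sits inside (sp59,sp12).
The smallest clade enclosing both is the whole tree (their MRCA is the root), so the answer is all 20 tips in alphabetical order.

sp12, sp21, sp24, sp25, sp32, sp33, sp35, sp39, sp41, sp50, sp54, sp58, sp59, sp6, sp61, sp62, sp64, sp68, sp8, sp9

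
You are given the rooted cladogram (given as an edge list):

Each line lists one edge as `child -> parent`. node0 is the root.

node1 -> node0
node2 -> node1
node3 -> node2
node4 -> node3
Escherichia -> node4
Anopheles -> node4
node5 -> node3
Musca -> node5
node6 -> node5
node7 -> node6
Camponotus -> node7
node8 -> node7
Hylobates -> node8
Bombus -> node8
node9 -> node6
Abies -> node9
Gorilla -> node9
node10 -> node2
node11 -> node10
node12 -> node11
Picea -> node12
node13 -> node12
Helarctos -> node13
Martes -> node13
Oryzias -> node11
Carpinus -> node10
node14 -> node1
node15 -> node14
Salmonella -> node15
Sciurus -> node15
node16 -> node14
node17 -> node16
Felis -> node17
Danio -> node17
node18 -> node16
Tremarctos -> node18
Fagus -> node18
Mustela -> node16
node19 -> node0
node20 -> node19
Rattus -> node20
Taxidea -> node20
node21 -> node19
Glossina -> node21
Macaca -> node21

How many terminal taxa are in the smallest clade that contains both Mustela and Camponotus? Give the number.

The MRCA of Mustela and Camponotus is the node subtending ((((Escherichia,Anopheles),(Musca,((Camponotus,(Hylobates,Bombus)),(Abies,Gorilla)))),(((Picea,(Helarctos,Martes)),Oryzias),Carpinus)),((Salmonella,Sciurus),((Felis,Danio),(Tremarctos,Fagus),Mustela))).
That clade contains 20 terminal taxa: Abies, Anopheles, Bombus, Camponotus, Carpinus, Danio, Escherichia, Fagus, Felis, Gorilla, Helarctos, Hylobates, Martes, Musca, Mustela, Oryzias, Picea, Salmonella, Sciurus, Tremarctos.

20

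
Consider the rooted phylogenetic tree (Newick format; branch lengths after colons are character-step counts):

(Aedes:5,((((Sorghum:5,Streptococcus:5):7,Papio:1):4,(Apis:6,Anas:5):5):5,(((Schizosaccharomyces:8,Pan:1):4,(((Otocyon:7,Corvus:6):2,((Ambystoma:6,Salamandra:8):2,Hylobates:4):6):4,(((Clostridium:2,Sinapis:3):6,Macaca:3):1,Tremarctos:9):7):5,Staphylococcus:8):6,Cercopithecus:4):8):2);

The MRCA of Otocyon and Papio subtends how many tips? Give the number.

The MRCA of Otocyon and Papio is the node subtending ((((Sorghum,Streptococcus),Papio),(Apis,Anas)),(((Schizosaccharomyces,Pan),(((Otocyon,Corvus),((Ambystoma,Salamandra),Hylobates)),(((Clostridium,Sinapis),Macaca),Tremarctos)),Staphylococcus),Cercopithecus)).
That clade contains 18 terminal taxa: Ambystoma, Anas, Apis, Cercopithecus, Clostridium, Corvus, Hylobates, Macaca, Otocyon, Pan, Papio, Salamandra, Schizosaccharomyces, Sinapis, Sorghum, Staphylococcus, Streptococcus, Tremarctos.

18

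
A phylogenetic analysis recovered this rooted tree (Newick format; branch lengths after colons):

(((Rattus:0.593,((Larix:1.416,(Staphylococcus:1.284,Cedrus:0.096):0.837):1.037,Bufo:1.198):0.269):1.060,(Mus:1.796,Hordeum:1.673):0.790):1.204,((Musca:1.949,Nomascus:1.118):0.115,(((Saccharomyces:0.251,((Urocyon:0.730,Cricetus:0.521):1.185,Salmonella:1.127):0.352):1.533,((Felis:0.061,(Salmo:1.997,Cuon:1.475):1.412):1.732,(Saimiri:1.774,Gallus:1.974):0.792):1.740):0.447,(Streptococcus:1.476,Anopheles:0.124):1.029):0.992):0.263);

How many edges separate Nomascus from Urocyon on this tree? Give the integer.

The MRCA of Nomascus and Urocyon is the node subtending ((Musca,Nomascus),(((Saccharomyces,((Urocyon,Cricetus),Salmonella)),((Felis,(Salmo,Cuon)),(Saimiri,Gallus))),(Streptococcus,Anopheles))).
From Nomascus up to that node: 2 branches. From Urocyon up to the same node: 6 branches. Total: 2 + 6 = 8.

8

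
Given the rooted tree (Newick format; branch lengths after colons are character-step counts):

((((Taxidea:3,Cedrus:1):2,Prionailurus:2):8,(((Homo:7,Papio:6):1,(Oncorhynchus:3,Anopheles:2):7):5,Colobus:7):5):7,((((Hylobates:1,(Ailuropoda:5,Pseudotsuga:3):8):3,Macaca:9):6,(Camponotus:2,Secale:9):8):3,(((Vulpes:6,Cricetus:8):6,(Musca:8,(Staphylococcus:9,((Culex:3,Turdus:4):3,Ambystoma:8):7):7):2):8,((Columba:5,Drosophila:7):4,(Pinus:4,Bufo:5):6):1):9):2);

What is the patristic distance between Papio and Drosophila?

The path runs Papio → … → MRCA → … → Drosophila; the MRCA is the root of the tree.
Branch lengths along that path: 6 + 1 + 5 + 5 + 7 + 2 + 9 + 1 + 4 + 7 = 47.

47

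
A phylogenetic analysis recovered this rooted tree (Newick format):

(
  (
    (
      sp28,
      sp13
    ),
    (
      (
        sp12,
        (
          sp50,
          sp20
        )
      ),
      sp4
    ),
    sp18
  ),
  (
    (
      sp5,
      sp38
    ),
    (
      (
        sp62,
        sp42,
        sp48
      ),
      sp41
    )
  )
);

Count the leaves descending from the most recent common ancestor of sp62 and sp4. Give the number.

The MRCA of sp62 and sp4 is the root, so the clade is the entire tree.
That clade contains 13 terminal taxa: sp12, sp13, sp18, sp20, sp28, sp38, sp4, sp41, sp42, sp48, sp5, sp50, sp62.

13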